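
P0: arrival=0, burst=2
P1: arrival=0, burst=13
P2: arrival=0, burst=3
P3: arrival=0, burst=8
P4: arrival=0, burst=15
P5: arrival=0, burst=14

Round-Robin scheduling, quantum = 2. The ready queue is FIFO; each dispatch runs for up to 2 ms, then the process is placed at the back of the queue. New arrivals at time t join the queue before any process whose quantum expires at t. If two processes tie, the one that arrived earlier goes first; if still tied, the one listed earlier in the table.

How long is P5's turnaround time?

54

Gantt: | P0 0-2 | P1 2-4 | P2 4-6 | P3 6-8 | P4 8-10 | P5 10-12 | P1 12-14 | P2 14-15 | P3 15-17 | P4 17-19 | P5 19-21 | P1 21-23 | P3 23-25 | P4 25-27 | P5 27-29 | P1 29-31 | P3 31-33 | P4 33-35 | P5 35-37 | P1 37-39 | P4 39-41 | P5 41-43 | P1 43-45 | P4 45-47 | P5 47-49 | P1 49-50 | P4 50-52 | P5 52-54 | P4 54-55 |
Completion: P0=2  P1=50  P2=15  P3=33  P4=55  P5=54
Turnaround(P5) = completion − arrival = 54 − 0 = 54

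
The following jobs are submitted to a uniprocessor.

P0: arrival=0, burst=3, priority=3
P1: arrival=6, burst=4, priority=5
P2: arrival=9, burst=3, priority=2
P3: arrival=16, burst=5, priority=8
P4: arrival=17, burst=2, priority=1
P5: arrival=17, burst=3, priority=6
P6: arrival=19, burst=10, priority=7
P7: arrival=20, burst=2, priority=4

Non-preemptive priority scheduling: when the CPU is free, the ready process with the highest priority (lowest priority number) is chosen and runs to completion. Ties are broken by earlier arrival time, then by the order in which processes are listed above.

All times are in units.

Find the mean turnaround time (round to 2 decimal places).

7.13

Gantt: | P0 0-3 | idle 3-6 | P1 6-10 | P2 10-13 | idle 13-16 | P3 16-21 | P4 21-23 | P7 23-25 | P5 25-28 | P6 28-38 |
Completion: P0=3  P1=10  P2=13  P3=21  P4=23  P5=28  P6=38  P7=25
Turnaround times: P0=3, P1=4, P2=4, P3=5, P4=6, P5=11, P6=19, P7=5
Average turnaround = (3+4+4+5+6+11+19+5) / 8 = 57/8 = 7.13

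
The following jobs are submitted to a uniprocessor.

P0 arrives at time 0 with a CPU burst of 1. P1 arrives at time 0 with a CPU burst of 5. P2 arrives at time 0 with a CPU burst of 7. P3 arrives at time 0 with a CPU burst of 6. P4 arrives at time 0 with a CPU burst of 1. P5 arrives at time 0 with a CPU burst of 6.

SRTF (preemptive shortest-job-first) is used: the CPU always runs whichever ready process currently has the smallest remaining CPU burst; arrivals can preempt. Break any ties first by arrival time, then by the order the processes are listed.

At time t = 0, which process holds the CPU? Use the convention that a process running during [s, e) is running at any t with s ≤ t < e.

P0

Schedule: | P0 0-1 | P4 1-2 | P1 2-7 | P3 7-13 | P5 13-19 | P2 19-26 |
Completion: P0=1  P1=7  P2=26  P3=13  P4=2  P5=19
Turnaround (C−A): P0=1  P1=7  P2=26  P3=13  P4=2  P5=19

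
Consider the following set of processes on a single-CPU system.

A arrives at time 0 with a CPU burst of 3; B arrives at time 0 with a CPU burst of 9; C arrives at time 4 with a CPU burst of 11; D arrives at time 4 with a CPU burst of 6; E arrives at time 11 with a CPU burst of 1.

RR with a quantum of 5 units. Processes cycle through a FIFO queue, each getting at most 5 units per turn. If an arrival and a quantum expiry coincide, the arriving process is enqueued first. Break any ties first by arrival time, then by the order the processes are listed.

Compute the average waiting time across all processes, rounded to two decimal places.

11.60

Timeline: | A 0-3 | B 3-8 | C 8-13 | D 13-18 | B 18-22 | E 22-23 | C 23-28 | D 28-29 | C 29-30 |
Completion: A=3  B=22  C=30  D=29  E=23
Turnaround (C−A): A=3  B=22  C=26  D=25  E=12
Waiting times: A=0, B=13, C=15, D=19, E=11
Average waiting = (0+13+15+19+11) / 5 = 58/5 = 11.60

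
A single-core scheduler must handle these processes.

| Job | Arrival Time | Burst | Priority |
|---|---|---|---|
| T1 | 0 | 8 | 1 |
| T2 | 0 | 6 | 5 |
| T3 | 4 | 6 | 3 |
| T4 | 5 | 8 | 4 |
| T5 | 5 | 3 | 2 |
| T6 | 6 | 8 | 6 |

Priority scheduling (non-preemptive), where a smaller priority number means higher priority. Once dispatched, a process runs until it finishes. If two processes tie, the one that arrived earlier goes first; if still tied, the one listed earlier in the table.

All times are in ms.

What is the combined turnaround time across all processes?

Timeline: | T1 0-8 | T5 8-11 | T3 11-17 | T4 17-25 | T2 25-31 | T6 31-39 |
Completion: T1=8  T2=31  T3=17  T4=25  T5=11  T6=39
Turnaround = completion − arrival: T1=8, T2=31, T3=13, T4=20, T5=6, T6=33
Total turnaround = 8 + 31 + 13 + 20 + 6 + 33 = 111

111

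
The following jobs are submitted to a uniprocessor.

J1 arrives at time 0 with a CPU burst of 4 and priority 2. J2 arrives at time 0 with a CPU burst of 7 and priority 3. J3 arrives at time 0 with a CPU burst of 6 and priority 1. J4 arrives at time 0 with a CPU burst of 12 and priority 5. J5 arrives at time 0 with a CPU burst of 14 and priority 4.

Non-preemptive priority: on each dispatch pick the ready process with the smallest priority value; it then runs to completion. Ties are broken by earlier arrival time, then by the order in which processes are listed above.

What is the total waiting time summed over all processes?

Schedule: | J3 0-6 | J1 6-10 | J2 10-17 | J5 17-31 | J4 31-43 |
Completion: J1=10  J2=17  J3=6  J4=43  J5=31
Turnaround (C−A): J1=10  J2=17  J3=6  J4=43  J5=31
Waiting = turnaround − burst: J1=6, J2=10, J3=0, J4=31, J5=17
Total waiting = 6 + 10 + 0 + 31 + 17 = 64

64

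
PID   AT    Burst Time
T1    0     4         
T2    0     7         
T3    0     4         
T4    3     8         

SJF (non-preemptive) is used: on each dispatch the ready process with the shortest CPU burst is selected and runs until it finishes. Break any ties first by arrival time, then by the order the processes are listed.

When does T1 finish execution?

4

Schedule: | T1 0-4 | T3 4-8 | T2 8-15 | T4 15-23 |
Completion: T1=4  T2=15  T3=8  T4=23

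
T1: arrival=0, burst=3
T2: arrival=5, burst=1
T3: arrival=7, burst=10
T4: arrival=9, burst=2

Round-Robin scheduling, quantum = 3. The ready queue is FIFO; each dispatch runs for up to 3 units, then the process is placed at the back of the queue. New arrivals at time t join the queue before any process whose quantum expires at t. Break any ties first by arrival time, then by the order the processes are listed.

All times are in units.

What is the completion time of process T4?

Gantt: | T1 0-3 | idle 3-5 | T2 5-6 | idle 6-7 | T3 7-10 | T4 10-12 | T3 12-19 |
Completion: T1=3  T2=6  T3=19  T4=12
Turnaround (C−A): T1=3  T2=1  T3=12  T4=3

12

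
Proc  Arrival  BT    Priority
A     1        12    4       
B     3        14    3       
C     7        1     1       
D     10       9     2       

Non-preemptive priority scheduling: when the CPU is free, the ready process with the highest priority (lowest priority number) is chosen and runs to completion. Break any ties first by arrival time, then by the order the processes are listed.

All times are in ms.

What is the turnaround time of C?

7

Timeline: | idle 0-1 | A 1-13 | C 13-14 | D 14-23 | B 23-37 |
Completion: A=13  B=37  C=14  D=23
Turnaround (C−A): A=12  B=34  C=7  D=13
Turnaround(C) = completion − arrival = 14 − 7 = 7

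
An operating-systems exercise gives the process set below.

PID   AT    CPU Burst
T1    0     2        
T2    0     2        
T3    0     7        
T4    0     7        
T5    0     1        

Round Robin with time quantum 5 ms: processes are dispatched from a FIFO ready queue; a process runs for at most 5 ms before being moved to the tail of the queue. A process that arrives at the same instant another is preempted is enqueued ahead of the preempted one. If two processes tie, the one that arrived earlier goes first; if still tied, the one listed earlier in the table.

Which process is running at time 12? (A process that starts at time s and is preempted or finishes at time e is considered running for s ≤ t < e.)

Timeline: | T1 0-2 | T2 2-4 | T3 4-9 | T4 9-14 | T5 14-15 | T3 15-17 | T4 17-19 |
Completion: T1=2  T2=4  T3=17  T4=19  T5=15
Turnaround (C−A): T1=2  T2=4  T3=17  T4=19  T5=15

T4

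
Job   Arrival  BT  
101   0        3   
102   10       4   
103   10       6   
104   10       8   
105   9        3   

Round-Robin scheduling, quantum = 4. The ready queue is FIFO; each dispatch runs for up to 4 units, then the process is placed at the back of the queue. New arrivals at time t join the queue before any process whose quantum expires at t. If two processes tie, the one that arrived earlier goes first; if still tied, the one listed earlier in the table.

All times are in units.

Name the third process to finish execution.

Gantt: | 101 0-3 | idle 3-9 | 105 9-12 | 102 12-16 | 103 16-20 | 104 20-24 | 103 24-26 | 104 26-30 |
Completion: 101=3  102=16  103=26  104=30  105=12
Turnaround (C−A): 101=3  102=6  103=16  104=20  105=3
Finish order: 101 → 105 → 102 → 103 → 104

102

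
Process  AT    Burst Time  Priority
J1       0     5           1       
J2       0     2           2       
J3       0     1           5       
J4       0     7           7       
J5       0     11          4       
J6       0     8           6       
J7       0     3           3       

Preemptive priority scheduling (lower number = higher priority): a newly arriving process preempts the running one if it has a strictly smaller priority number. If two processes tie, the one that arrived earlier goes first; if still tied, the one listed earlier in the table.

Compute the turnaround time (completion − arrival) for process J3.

22

Timeline: | J1 0-5 | J2 5-7 | J7 7-10 | J5 10-21 | J3 21-22 | J6 22-30 | J4 30-37 |
Completion: J1=5  J2=7  J3=22  J4=37  J5=21  J6=30  J7=10
Turnaround(J3) = completion − arrival = 22 − 0 = 22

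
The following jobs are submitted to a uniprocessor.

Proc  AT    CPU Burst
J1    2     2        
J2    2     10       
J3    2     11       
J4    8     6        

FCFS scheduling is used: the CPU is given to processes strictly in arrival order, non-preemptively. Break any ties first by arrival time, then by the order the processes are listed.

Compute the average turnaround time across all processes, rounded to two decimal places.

15.00

Gantt: | idle 0-2 | J1 2-4 | J2 4-14 | J3 14-25 | J4 25-31 |
Completion: J1=4  J2=14  J3=25  J4=31
Turnaround times: J1=2, J2=12, J3=23, J4=23
Average turnaround = (2+12+23+23) / 4 = 60/4 = 15.00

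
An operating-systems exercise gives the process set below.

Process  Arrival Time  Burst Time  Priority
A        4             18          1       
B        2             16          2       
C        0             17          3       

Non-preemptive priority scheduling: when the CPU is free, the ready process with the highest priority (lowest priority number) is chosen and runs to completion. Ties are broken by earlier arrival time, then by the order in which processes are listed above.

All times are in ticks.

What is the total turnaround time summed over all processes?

97

Timeline: | C 0-17 | A 17-35 | B 35-51 |
Completion: A=35  B=51  C=17
Turnaround (C−A): A=31  B=49  C=17
Turnaround = completion − arrival: A=31, B=49, C=17
Total turnaround = 31 + 49 + 17 = 97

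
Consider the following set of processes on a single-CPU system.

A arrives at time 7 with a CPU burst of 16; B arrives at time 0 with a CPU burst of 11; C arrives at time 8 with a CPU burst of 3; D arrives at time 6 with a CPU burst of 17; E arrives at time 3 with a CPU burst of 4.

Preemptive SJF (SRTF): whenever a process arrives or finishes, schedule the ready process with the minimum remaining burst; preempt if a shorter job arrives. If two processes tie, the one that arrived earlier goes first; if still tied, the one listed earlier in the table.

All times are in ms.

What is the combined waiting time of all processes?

46

Gantt: | B 0-3 | E 3-7 | B 7-8 | C 8-11 | B 11-18 | A 18-34 | D 34-51 |
Completion: A=34  B=18  C=11  D=51  E=7
Waiting = turnaround − burst: A=11, B=7, C=0, D=28, E=0
Total waiting = 11 + 7 + 0 + 28 + 0 = 46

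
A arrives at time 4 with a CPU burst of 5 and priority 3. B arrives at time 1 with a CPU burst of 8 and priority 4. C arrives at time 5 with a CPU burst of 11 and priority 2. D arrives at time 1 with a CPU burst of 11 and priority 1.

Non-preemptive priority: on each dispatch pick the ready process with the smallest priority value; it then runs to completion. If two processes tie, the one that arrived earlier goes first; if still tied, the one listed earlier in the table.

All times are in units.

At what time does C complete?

Timeline: | idle 0-1 | D 1-12 | C 12-23 | A 23-28 | B 28-36 |
Completion: A=28  B=36  C=23  D=12
Turnaround (C−A): A=24  B=35  C=18  D=11

23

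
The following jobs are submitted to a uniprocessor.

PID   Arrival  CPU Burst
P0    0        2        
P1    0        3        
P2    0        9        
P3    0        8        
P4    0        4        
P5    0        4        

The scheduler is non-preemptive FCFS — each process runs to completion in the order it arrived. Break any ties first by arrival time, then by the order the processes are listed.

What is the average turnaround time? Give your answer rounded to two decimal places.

Gantt: | P0 0-2 | P1 2-5 | P2 5-14 | P3 14-22 | P4 22-26 | P5 26-30 |
Completion: P0=2  P1=5  P2=14  P3=22  P4=26  P5=30
Turnaround (C−A): P0=2  P1=5  P2=14  P3=22  P4=26  P5=30
Turnaround times: P0=2, P1=5, P2=14, P3=22, P4=26, P5=30
Average turnaround = (2+5+14+22+26+30) / 6 = 99/6 = 16.50

16.50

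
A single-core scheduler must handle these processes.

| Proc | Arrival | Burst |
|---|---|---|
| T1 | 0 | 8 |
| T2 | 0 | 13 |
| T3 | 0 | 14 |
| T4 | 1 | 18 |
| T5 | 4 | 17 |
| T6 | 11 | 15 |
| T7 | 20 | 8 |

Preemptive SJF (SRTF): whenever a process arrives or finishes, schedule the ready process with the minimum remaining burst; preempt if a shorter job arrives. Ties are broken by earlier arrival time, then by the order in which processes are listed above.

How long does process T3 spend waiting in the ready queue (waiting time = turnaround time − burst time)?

Timeline: | T1 0-8 | T2 8-21 | T7 21-29 | T3 29-43 | T6 43-58 | T5 58-75 | T4 75-93 |
Completion: T1=8  T2=21  T3=43  T4=93  T5=75  T6=58  T7=29
Waiting(T3) = turnaround − burst = 43 − 14 = 29

29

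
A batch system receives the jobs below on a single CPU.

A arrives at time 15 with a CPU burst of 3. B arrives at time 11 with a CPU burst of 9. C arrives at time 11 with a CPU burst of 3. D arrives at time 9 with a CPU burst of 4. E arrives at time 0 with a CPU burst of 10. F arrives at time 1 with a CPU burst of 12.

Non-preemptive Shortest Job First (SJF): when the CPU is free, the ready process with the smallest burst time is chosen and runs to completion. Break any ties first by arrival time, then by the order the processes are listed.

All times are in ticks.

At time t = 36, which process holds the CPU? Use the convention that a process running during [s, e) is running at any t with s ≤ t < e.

Schedule: | E 0-10 | D 10-14 | C 14-17 | A 17-20 | B 20-29 | F 29-41 |
Completion: A=20  B=29  C=17  D=14  E=10  F=41
Turnaround (C−A): A=5  B=18  C=6  D=5  E=10  F=40

F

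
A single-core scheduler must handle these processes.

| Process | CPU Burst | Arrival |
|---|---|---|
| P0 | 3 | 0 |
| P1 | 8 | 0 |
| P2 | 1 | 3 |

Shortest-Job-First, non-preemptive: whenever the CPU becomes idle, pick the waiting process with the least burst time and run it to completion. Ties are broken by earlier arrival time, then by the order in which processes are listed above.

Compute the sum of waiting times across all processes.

4

Schedule: | P0 0-3 | P2 3-4 | P1 4-12 |
Completion: P0=3  P1=12  P2=4
Turnaround (C−A): P0=3  P1=12  P2=1
Waiting = turnaround − burst: P0=0, P1=4, P2=0
Total waiting = 0 + 4 + 0 = 4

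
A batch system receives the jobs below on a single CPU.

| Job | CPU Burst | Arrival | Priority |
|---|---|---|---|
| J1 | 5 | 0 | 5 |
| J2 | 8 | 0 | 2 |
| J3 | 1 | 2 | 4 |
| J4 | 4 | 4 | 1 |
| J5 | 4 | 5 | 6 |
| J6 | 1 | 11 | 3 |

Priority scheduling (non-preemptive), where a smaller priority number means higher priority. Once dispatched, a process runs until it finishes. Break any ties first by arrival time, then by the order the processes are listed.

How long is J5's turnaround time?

Gantt: | J2 0-8 | J4 8-12 | J6 12-13 | J3 13-14 | J1 14-19 | J5 19-23 |
Completion: J1=19  J2=8  J3=14  J4=12  J5=23  J6=13
Turnaround(J5) = completion − arrival = 23 − 5 = 18

18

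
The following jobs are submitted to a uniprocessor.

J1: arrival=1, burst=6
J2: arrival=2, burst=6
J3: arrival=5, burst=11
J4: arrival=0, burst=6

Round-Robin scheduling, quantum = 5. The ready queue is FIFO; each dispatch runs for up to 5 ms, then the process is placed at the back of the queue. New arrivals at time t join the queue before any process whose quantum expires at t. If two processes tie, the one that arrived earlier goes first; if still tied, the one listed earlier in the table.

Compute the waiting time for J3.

13

Gantt: | J4 0-5 | J1 5-10 | J2 10-15 | J3 15-20 | J4 20-21 | J1 21-22 | J2 22-23 | J3 23-29 |
Completion: J1=22  J2=23  J3=29  J4=21
Waiting(J3) = turnaround − burst = 24 − 11 = 13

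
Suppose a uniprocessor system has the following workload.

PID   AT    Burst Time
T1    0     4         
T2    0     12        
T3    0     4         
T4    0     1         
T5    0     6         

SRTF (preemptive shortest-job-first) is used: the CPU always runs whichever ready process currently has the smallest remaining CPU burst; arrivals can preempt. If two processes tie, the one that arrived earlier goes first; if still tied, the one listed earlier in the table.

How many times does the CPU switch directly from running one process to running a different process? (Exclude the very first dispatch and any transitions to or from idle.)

4

Schedule: | T4 0-1 | T1 1-5 | T3 5-9 | T5 9-15 | T2 15-27 |
Completion: T1=5  T2=27  T3=9  T4=1  T5=15
Turnaround (C−A): T1=5  T2=27  T3=9  T4=1  T5=15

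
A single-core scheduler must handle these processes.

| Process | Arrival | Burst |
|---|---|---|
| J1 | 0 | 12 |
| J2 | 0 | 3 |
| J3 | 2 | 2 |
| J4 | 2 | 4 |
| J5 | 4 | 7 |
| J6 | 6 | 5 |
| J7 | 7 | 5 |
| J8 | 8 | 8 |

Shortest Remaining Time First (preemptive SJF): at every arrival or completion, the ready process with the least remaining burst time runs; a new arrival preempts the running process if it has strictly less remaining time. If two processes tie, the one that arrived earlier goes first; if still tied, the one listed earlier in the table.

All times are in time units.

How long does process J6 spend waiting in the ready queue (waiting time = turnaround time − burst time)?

Timeline: | J2 0-3 | J3 3-5 | J4 5-9 | J6 9-14 | J7 14-19 | J5 19-26 | J8 26-34 | J1 34-46 |
Completion: J1=46  J2=3  J3=5  J4=9  J5=26  J6=14  J7=19  J8=34
Turnaround (C−A): J1=46  J2=3  J3=3  J4=7  J5=22  J6=8  J7=12  J8=26
Waiting(J6) = turnaround − burst = 8 − 5 = 3

3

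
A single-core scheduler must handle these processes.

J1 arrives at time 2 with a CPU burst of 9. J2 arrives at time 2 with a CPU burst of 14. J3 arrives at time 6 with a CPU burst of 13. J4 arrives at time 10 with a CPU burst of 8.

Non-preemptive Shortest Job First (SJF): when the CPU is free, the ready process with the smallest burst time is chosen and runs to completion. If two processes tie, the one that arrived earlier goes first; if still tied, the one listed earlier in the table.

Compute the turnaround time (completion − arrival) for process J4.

Schedule: | idle 0-2 | J1 2-11 | J4 11-19 | J3 19-32 | J2 32-46 |
Completion: J1=11  J2=46  J3=32  J4=19
Turnaround (C−A): J1=9  J2=44  J3=26  J4=9
Turnaround(J4) = completion − arrival = 19 − 10 = 9

9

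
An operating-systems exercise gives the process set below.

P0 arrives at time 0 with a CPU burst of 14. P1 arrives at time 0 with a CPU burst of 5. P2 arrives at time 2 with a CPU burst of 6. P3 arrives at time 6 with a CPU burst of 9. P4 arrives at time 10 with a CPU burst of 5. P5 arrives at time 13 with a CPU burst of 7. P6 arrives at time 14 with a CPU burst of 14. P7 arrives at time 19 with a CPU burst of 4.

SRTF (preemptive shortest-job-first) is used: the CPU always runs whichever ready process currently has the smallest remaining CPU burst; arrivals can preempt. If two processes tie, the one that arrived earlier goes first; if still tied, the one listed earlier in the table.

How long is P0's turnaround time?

Timeline: | P1 0-5 | P2 5-11 | P4 11-16 | P5 16-23 | P7 23-27 | P3 27-36 | P0 36-50 | P6 50-64 |
Completion: P0=50  P1=5  P2=11  P3=36  P4=16  P5=23  P6=64  P7=27
Turnaround(P0) = completion − arrival = 50 − 0 = 50

50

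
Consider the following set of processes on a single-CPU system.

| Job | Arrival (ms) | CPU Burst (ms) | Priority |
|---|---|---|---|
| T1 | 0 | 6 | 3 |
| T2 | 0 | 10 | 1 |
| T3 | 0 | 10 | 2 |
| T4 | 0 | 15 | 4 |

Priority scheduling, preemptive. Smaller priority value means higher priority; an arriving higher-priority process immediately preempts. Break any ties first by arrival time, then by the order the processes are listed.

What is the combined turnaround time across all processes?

Gantt: | T2 0-10 | T3 10-20 | T1 20-26 | T4 26-41 |
Completion: T1=26  T2=10  T3=20  T4=41
Turnaround (C−A): T1=26  T2=10  T3=20  T4=41
Turnaround = completion − arrival: T1=26, T2=10, T3=20, T4=41
Total turnaround = 26 + 10 + 20 + 41 = 97

97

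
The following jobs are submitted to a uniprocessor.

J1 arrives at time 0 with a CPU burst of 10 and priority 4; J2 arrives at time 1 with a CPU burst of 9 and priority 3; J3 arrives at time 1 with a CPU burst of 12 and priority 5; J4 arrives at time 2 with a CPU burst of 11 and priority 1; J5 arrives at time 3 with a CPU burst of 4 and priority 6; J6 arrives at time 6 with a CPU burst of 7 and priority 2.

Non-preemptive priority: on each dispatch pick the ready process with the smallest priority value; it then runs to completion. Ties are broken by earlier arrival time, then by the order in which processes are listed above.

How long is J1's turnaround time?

10

Gantt: | J1 0-10 | J4 10-21 | J6 21-28 | J2 28-37 | J3 37-49 | J5 49-53 |
Completion: J1=10  J2=37  J3=49  J4=21  J5=53  J6=28
Turnaround(J1) = completion − arrival = 10 − 0 = 10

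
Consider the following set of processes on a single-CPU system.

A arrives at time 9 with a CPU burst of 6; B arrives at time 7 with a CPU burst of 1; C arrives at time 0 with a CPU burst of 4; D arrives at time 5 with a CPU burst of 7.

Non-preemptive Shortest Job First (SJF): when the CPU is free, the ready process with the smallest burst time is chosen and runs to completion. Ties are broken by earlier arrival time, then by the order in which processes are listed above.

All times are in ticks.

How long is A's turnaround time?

10

Gantt: | C 0-4 | idle 4-5 | D 5-12 | B 12-13 | A 13-19 |
Completion: A=19  B=13  C=4  D=12
Turnaround (C−A): A=10  B=6  C=4  D=7
Turnaround(A) = completion − arrival = 19 − 9 = 10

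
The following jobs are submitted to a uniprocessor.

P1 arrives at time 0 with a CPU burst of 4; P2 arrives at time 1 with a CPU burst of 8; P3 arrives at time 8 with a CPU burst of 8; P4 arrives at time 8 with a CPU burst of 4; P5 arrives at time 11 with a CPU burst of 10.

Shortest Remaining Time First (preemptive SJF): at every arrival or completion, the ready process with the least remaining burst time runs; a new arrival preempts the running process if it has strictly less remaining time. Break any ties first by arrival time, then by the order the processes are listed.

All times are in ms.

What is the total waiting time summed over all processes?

28

Gantt: | P1 0-4 | P2 4-12 | P4 12-16 | P3 16-24 | P5 24-34 |
Completion: P1=4  P2=12  P3=24  P4=16  P5=34
Turnaround (C−A): P1=4  P2=11  P3=16  P4=8  P5=23
Waiting = turnaround − burst: P1=0, P2=3, P3=8, P4=4, P5=13
Total waiting = 0 + 3 + 8 + 4 + 13 = 28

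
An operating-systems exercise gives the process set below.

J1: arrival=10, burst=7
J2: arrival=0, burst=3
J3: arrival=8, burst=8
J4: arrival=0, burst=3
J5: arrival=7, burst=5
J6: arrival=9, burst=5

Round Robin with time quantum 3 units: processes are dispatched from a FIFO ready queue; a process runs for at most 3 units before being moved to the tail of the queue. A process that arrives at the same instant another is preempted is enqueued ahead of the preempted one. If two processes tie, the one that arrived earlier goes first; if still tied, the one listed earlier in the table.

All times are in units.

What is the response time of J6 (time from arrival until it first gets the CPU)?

4

Schedule: | J2 0-3 | J4 3-6 | idle 6-7 | J5 7-10 | J3 10-13 | J6 13-16 | J1 16-19 | J5 19-21 | J3 21-24 | J6 24-26 | J1 26-29 | J3 29-31 | J1 31-32 |
Completion: J1=32  J2=3  J3=31  J4=6  J5=21  J6=26
Response(J6) = first start − arrival = 13 − 9 = 4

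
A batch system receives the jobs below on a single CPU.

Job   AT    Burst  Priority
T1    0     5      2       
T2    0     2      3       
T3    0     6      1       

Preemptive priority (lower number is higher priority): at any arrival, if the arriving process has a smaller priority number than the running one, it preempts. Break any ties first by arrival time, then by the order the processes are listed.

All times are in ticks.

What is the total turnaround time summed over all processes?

30

Timeline: | T3 0-6 | T1 6-11 | T2 11-13 |
Completion: T1=11  T2=13  T3=6
Turnaround (C−A): T1=11  T2=13  T3=6
Turnaround = completion − arrival: T1=11, T2=13, T3=6
Total turnaround = 11 + 13 + 6 = 30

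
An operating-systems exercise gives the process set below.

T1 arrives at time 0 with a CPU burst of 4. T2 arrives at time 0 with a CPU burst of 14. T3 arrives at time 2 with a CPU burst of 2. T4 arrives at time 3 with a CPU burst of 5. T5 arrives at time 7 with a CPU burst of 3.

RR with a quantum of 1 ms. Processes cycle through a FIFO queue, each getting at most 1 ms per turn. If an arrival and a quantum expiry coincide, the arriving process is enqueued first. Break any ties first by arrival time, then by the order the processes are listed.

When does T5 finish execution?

Timeline: | T1 0-1 | T2 1-2 | T1 2-3 | T3 3-4 | T2 4-5 | T4 5-6 | T1 6-7 | T3 7-8 | T2 8-9 | T4 9-10 | T5 10-11 | T1 11-12 | T2 12-13 | T4 13-14 | T5 14-15 | T2 15-16 | T4 16-17 | T5 17-18 | T2 18-19 | T4 19-20 | T2 20-28 |
Completion: T1=12  T2=28  T3=8  T4=20  T5=18
Turnaround (C−A): T1=12  T2=28  T3=6  T4=17  T5=11

18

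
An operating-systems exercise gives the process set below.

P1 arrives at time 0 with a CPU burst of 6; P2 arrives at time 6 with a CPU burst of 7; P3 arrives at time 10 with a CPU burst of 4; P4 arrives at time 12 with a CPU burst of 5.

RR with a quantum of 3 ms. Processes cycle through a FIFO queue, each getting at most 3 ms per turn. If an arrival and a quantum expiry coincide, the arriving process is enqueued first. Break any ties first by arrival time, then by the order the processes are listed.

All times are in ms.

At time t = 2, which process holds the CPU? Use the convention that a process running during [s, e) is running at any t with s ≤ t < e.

P1

Timeline: | P1 0-6 | P2 6-12 | P3 12-15 | P4 15-18 | P2 18-19 | P3 19-20 | P4 20-22 |
Completion: P1=6  P2=19  P3=20  P4=22
Turnaround (C−A): P1=6  P2=13  P3=10  P4=10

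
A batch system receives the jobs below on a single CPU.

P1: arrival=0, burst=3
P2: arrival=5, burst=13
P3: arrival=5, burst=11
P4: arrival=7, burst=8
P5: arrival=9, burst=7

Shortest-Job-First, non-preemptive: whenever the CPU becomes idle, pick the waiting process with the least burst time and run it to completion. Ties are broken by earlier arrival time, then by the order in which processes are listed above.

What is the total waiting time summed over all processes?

49

Timeline: | P1 0-3 | idle 3-5 | P3 5-16 | P5 16-23 | P4 23-31 | P2 31-44 |
Completion: P1=3  P2=44  P3=16  P4=31  P5=23
Turnaround (C−A): P1=3  P2=39  P3=11  P4=24  P5=14
Waiting = turnaround − burst: P1=0, P2=26, P3=0, P4=16, P5=7
Total waiting = 0 + 26 + 0 + 16 + 7 = 49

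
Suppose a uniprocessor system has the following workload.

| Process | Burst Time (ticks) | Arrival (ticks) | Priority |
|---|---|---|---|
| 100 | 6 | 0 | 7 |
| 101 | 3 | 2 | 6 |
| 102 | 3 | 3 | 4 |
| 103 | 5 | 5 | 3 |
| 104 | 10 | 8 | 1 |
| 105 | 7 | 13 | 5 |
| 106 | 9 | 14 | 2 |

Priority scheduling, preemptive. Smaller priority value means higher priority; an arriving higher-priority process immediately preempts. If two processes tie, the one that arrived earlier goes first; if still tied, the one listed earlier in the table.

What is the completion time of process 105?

Timeline: | 100 0-2 | 101 2-3 | 102 3-5 | 103 5-8 | 104 8-18 | 106 18-27 | 103 27-29 | 102 29-30 | 105 30-37 | 101 37-39 | 100 39-43 |
Completion: 100=43  101=39  102=30  103=29  104=18  105=37  106=27
Turnaround (C−A): 100=43  101=37  102=27  103=24  104=10  105=24  106=13

37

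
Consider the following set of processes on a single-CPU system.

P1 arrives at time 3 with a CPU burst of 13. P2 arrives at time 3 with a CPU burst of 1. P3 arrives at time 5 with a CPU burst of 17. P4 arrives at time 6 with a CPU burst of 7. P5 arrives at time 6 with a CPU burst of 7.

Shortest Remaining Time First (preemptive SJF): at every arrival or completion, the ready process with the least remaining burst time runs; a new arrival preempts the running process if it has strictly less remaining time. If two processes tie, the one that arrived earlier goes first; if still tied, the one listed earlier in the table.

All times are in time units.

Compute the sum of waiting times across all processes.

Schedule: | idle 0-3 | P2 3-4 | P1 4-6 | P4 6-13 | P5 13-20 | P1 20-31 | P3 31-48 |
Completion: P1=31  P2=4  P3=48  P4=13  P5=20
Turnaround (C−A): P1=28  P2=1  P3=43  P4=7  P5=14
Waiting = turnaround − burst: P1=15, P2=0, P3=26, P4=0, P5=7
Total waiting = 15 + 0 + 26 + 0 + 7 = 48

48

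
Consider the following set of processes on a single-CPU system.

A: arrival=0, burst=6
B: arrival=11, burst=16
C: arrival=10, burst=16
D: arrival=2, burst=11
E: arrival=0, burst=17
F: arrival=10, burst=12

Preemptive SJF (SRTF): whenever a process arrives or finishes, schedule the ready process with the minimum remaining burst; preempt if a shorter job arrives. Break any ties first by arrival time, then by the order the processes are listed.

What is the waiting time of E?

61

Gantt: | A 0-6 | D 6-17 | F 17-29 | C 29-45 | B 45-61 | E 61-78 |
Completion: A=6  B=61  C=45  D=17  E=78  F=29
Turnaround (C−A): A=6  B=50  C=35  D=15  E=78  F=19
Waiting(E) = turnaround − burst = 78 − 17 = 61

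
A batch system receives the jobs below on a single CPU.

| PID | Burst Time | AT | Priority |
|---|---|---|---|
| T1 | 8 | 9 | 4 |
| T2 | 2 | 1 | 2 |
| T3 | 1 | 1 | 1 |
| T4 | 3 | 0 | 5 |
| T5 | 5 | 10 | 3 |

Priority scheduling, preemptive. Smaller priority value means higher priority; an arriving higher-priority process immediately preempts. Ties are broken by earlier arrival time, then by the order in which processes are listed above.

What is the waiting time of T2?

Schedule: | T4 0-1 | T3 1-2 | T2 2-4 | T4 4-6 | idle 6-9 | T1 9-10 | T5 10-15 | T1 15-22 |
Completion: T1=22  T2=4  T3=2  T4=6  T5=15
Waiting(T2) = turnaround − burst = 3 − 2 = 1

1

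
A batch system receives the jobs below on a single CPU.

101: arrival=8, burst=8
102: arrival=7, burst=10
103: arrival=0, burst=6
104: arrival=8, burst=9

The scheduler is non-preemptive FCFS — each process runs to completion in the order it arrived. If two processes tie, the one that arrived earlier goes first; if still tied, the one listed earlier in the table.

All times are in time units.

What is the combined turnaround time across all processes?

59

Timeline: | 103 0-6 | idle 6-7 | 102 7-17 | 101 17-25 | 104 25-34 |
Completion: 101=25  102=17  103=6  104=34
Turnaround (C−A): 101=17  102=10  103=6  104=26
Turnaround = completion − arrival: 101=17, 102=10, 103=6, 104=26
Total turnaround = 17 + 10 + 6 + 26 = 59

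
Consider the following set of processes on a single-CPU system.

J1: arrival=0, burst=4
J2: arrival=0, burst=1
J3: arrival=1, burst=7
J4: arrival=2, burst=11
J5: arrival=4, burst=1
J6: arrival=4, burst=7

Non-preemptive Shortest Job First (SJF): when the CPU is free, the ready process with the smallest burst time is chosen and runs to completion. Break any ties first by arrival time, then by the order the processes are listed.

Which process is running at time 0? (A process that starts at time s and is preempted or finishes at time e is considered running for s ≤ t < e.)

Gantt: | J2 0-1 | J1 1-5 | J5 5-6 | J3 6-13 | J6 13-20 | J4 20-31 |
Completion: J1=5  J2=1  J3=13  J4=31  J5=6  J6=20
Turnaround (C−A): J1=5  J2=1  J3=12  J4=29  J5=2  J6=16

J2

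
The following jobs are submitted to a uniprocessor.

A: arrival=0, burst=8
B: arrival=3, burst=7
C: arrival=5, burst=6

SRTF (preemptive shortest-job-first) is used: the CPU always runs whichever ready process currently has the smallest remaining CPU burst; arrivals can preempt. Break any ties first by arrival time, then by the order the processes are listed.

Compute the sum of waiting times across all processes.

Timeline: | A 0-8 | C 8-14 | B 14-21 |
Completion: A=8  B=21  C=14
Turnaround (C−A): A=8  B=18  C=9
Waiting = turnaround − burst: A=0, B=11, C=3
Total waiting = 0 + 11 + 3 = 14

14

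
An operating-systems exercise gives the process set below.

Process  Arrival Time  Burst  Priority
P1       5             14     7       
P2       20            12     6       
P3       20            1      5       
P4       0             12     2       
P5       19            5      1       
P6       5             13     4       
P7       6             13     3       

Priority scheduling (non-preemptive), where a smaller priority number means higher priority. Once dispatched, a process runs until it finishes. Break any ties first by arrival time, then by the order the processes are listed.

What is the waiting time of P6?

Timeline: | P4 0-12 | P7 12-25 | P5 25-30 | P6 30-43 | P3 43-44 | P2 44-56 | P1 56-70 |
Completion: P1=70  P2=56  P3=44  P4=12  P5=30  P6=43  P7=25
Turnaround (C−A): P1=65  P2=36  P3=24  P4=12  P5=11  P6=38  P7=19
Waiting(P6) = turnaround − burst = 38 − 13 = 25

25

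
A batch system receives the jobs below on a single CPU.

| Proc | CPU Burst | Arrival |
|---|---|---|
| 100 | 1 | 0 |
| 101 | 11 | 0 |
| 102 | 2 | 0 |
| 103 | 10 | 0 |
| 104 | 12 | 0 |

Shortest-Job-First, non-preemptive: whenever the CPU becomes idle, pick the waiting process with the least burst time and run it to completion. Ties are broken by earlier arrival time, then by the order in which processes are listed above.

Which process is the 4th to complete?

101

Schedule: | 100 0-1 | 102 1-3 | 103 3-13 | 101 13-24 | 104 24-36 |
Completion: 100=1  101=24  102=3  103=13  104=36
Turnaround (C−A): 100=1  101=24  102=3  103=13  104=36
Finish order: 100 → 102 → 103 → 101 → 104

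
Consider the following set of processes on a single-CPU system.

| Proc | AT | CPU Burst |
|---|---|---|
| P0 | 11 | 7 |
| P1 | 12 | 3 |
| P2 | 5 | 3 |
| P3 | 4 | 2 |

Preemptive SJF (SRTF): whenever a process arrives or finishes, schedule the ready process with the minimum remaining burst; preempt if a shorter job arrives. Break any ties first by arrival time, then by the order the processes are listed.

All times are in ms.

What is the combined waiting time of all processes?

4

Gantt: | idle 0-4 | P3 4-6 | P2 6-9 | idle 9-11 | P0 11-12 | P1 12-15 | P0 15-21 |
Completion: P0=21  P1=15  P2=9  P3=6
Turnaround (C−A): P0=10  P1=3  P2=4  P3=2
Waiting = turnaround − burst: P0=3, P1=0, P2=1, P3=0
Total waiting = 3 + 0 + 1 + 0 = 4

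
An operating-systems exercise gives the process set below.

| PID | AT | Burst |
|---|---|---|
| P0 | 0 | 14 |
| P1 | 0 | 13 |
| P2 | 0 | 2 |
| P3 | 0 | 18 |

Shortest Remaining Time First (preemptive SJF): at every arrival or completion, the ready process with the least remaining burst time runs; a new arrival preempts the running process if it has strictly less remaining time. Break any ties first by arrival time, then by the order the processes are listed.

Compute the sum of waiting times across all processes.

46

Gantt: | P2 0-2 | P1 2-15 | P0 15-29 | P3 29-47 |
Completion: P0=29  P1=15  P2=2  P3=47
Waiting = turnaround − burst: P0=15, P1=2, P2=0, P3=29
Total waiting = 15 + 2 + 0 + 29 = 46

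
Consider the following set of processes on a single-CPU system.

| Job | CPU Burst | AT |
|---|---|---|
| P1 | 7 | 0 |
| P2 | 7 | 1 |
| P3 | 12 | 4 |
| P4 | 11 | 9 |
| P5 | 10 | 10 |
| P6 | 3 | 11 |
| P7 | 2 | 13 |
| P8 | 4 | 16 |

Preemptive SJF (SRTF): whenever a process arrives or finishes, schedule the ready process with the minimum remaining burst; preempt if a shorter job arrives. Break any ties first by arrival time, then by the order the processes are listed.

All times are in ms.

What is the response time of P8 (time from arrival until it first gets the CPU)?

Gantt: | P1 0-7 | P2 7-14 | P7 14-16 | P6 16-19 | P8 19-23 | P5 23-33 | P4 33-44 | P3 44-56 |
Completion: P1=7  P2=14  P3=56  P4=44  P5=33  P6=19  P7=16  P8=23
Turnaround (C−A): P1=7  P2=13  P3=52  P4=35  P5=23  P6=8  P7=3  P8=7
Response(P8) = first start − arrival = 19 − 16 = 3

3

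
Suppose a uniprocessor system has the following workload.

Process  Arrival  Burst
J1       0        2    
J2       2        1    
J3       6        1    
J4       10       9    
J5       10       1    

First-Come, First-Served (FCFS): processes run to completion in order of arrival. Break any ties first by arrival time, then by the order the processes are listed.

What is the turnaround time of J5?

Schedule: | J1 0-2 | J2 2-3 | idle 3-6 | J3 6-7 | idle 7-10 | J4 10-19 | J5 19-20 |
Completion: J1=2  J2=3  J3=7  J4=19  J5=20
Turnaround (C−A): J1=2  J2=1  J3=1  J4=9  J5=10
Turnaround(J5) = completion − arrival = 20 − 10 = 10

10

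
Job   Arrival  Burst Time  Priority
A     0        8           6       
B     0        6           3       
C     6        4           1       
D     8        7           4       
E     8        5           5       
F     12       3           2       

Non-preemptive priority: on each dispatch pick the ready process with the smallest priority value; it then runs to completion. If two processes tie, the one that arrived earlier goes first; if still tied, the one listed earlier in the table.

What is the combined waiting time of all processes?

Gantt: | B 0-6 | C 6-10 | D 10-17 | F 17-20 | E 20-25 | A 25-33 |
Completion: A=33  B=6  C=10  D=17  E=25  F=20
Waiting = turnaround − burst: A=25, B=0, C=0, D=2, E=12, F=5
Total waiting = 25 + 0 + 0 + 2 + 12 + 5 = 44

44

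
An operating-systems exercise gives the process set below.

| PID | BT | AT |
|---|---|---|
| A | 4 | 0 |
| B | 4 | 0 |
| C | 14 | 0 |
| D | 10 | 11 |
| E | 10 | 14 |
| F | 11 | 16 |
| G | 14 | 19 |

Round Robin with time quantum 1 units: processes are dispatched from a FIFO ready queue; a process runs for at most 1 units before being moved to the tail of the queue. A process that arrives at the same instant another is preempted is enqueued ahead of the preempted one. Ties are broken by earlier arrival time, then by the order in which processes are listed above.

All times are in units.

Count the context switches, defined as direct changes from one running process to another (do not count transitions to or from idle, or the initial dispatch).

Schedule: | A 0-1 | B 1-2 | C 2-3 | A 3-4 | B 4-5 | C 5-6 | A 6-7 | B 7-8 | C 8-9 | A 9-10 | B 10-11 | C 11-12 | D 12-13 | C 13-14 | D 14-15 | E 15-16 | C 16-17 | D 17-18 | F 18-19 | E 19-20 | C 20-21 | D 21-22 | G 22-23 | F 23-24 | E 24-25 | C 25-26 | D 26-27 | G 27-28 | F 28-29 | E 29-30 | C 30-31 | D 31-32 | G 32-33 | F 33-34 | E 34-35 | C 35-36 | D 36-37 | G 37-38 | F 38-39 | E 39-40 | C 40-41 | D 41-42 | G 42-43 | F 43-44 | E 44-45 | C 45-46 | D 46-47 | G 47-48 | F 48-49 | E 49-50 | C 50-51 | D 51-52 | G 52-53 | F 53-54 | E 54-55 | C 55-56 | G 56-57 | F 57-58 | E 58-59 | G 59-60 | F 60-61 | G 61-62 | F 62-63 | G 63-67 |
Completion: A=10  B=11  C=56  D=52  E=59  F=63  G=67

63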